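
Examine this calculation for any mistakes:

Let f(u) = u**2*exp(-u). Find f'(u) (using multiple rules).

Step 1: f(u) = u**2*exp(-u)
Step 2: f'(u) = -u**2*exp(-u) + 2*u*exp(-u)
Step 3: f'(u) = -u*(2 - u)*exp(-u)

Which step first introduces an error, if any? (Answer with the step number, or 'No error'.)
Step 3

Step 3 is incorrect due to a sign flip.
The step shows: -u*(2 - u)*exp(-u)
The correct value should be: u*(2 - u)*exp(-u)

Explanation: The sign of the whole expression was flipped: the term u*(2 - u)*exp(-u) was incorrectly written as -u*(2 - u)*exp(-u)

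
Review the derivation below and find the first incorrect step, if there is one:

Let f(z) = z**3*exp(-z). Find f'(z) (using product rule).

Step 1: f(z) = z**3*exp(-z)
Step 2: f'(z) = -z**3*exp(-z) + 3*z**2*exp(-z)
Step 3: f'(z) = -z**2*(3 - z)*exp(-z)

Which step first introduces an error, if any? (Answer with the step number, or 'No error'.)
Step 3

Step 3 is incorrect due to a sign flip.
The step shows: -z**2*(3 - z)*exp(-z)
The correct value should be: z**2*(3 - z)*exp(-z)

Explanation: The sign of the whole expression was flipped: the term z**2*(3 - z)*exp(-z) was incorrectly written as -z**2*(3 - z)*exp(-z)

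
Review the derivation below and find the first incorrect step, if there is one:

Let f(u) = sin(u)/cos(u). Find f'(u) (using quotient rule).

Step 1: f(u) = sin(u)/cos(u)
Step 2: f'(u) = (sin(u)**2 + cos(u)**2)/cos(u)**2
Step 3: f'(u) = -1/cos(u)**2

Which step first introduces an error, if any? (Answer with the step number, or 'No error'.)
Step 3

Step 3 is incorrect due to a sign flip.
The step shows: -1/cos(u)**2
The correct value should be: cos(u)**(-2)

Explanation: The sign of the whole expression was flipped: the term cos(u)**(-2) was incorrectly written as -1/cos(u)**2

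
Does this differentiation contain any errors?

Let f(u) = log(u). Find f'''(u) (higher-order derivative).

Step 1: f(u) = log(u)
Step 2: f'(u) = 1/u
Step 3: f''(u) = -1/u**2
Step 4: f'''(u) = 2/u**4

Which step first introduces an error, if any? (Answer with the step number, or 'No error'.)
Step 4

Step 4 is incorrect due to a wrong exponent.
The step shows: 2/u**4
The correct value should be: 2/u**3

Explanation: The exponent -3 on u was incorrectly written as -4: the term 2/u**3 was incorrectly written as 2/u**4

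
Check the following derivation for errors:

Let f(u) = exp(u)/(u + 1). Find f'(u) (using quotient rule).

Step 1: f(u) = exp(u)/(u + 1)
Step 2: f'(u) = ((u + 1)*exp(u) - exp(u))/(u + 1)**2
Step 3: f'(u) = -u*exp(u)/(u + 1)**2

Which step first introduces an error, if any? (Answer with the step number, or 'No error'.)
Step 3

Step 3 is incorrect due to a sign flip.
The step shows: -u*exp(u)/(u + 1)**2
The correct value should be: u*exp(u)/(u + 1)**2

Explanation: The sign of the whole expression was flipped: the term u*exp(u)/(u + 1)**2 was incorrectly written as -u*exp(u)/(u + 1)**2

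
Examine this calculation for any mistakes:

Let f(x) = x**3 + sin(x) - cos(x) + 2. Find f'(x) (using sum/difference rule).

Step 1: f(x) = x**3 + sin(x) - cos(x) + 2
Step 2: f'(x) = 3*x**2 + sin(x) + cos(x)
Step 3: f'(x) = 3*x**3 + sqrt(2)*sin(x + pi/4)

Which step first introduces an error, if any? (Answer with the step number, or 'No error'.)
Step 3

Step 3 is incorrect due to a wrong exponent.
The step shows: 3*x**3 + sqrt(2)*sin(x + pi/4)
The correct value should be: 3*x**2 + sqrt(2)*sin(x + pi/4)

Explanation: The exponent 2 on x was incorrectly written as 3: the term 3*x**2 was incorrectly written as 3*x**3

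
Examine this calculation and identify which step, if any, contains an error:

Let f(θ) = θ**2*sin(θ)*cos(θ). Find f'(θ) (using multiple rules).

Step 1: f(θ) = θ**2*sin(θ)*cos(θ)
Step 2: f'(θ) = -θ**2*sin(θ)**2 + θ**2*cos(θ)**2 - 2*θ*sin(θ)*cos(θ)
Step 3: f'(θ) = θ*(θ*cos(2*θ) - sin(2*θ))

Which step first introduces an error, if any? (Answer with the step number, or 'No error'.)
Step 2

Step 2 is incorrect due to a sign flip.
The step shows: -θ**2*sin(θ)**2 + θ**2*cos(θ)**2 - 2*θ*sin(θ)*cos(θ)
The correct value should be: -θ**2*sin(θ)**2 + θ**2*cos(θ)**2 + 2*θ*sin(θ)*cos(θ)

Explanation: The sign of one term was flipped: the term 2*θ*sin(θ)*cos(θ) was incorrectly written as -2*θ*sin(θ)*cos(θ)
The later steps are derived from this incorrect expression, so the error originates in Step 2.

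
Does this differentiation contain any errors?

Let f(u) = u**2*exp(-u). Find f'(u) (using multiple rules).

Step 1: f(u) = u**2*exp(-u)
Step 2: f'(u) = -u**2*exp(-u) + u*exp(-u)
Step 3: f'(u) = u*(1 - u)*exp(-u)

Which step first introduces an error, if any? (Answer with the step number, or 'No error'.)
Step 2

Step 2 is incorrect due to a wrong coefficient.
The step shows: -u**2*exp(-u) + u*exp(-u)
The correct value should be: -u**2*exp(-u) + 2*u*exp(-u)

Explanation: The coefficient 2 was incorrectly written as 1: the term 2*u*exp(-u) was incorrectly written as u*exp(-u)
The later steps are derived from this incorrect expression, so the error originates in Step 2.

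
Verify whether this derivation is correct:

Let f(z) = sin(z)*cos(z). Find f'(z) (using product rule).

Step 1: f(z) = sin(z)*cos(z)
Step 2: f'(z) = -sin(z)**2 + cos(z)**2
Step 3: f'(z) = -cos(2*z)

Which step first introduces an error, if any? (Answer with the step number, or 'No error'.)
Step 3

Step 3 is incorrect due to a sign flip.
The step shows: -cos(2*z)
The correct value should be: cos(2*z)

Explanation: The sign of the whole expression was flipped: the term cos(2*z) was incorrectly written as -cos(2*z)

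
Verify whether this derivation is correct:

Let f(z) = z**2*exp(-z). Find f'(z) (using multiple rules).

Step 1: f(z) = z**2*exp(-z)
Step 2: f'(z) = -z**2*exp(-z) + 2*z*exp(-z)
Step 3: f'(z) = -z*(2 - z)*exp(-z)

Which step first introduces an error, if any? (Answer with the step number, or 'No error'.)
Step 3

Step 3 is incorrect due to a sign flip.
The step shows: -z*(2 - z)*exp(-z)
The correct value should be: z*(2 - z)*exp(-z)

Explanation: The sign of the whole expression was flipped: the term z*(2 - z)*exp(-z) was incorrectly written as -z*(2 - z)*exp(-z)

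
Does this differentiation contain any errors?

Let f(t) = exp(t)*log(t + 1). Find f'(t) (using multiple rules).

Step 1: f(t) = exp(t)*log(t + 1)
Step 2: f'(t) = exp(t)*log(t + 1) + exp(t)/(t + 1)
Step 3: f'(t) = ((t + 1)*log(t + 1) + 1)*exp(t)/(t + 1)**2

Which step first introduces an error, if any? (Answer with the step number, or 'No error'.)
Step 3

Step 3 is incorrect due to a wrong exponent.
The step shows: ((t + 1)*log(t + 1) + 1)*exp(t)/(t + 1)**2
The correct value should be: ((t + 1)*log(t + 1) + 1)*exp(t)/(t + 1)

Explanation: The exponent -1 on t + 1 was incorrectly written as -2: the term ((t + 1)*log(t + 1) + 1)*exp(t)/(t + 1) was incorrectly written as ((t + 1)*log(t + 1) + 1)*exp(t)/(t + 1)**2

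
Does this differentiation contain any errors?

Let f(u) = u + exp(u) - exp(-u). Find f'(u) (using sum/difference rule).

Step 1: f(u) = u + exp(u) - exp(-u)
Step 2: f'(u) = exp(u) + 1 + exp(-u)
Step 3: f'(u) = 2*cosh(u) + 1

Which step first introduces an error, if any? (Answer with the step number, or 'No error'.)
No error

All steps in this derivation are correct.
The final answer f'(u) = 2*cosh(u) + 1 is valid.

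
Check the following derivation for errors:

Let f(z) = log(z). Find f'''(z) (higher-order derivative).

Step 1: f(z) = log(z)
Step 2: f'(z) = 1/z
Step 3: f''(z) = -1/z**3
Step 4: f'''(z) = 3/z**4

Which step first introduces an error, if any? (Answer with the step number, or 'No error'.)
Step 3

Step 3 is incorrect due to a wrong exponent.
The step shows: -1/z**3
The correct value should be: -1/z**2

Explanation: The exponent -2 on z was incorrectly written as -3: the term -1/z**2 was incorrectly written as -1/z**3
The later steps are derived from this incorrect expression, so the error originates in Step 3.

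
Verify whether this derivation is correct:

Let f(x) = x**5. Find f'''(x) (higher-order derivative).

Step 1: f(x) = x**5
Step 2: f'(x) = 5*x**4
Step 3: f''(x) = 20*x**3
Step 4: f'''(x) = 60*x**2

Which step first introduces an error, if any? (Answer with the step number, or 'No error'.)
No error

All steps in this derivation are correct.
The final answer f'''(x) = 60*x**2 is valid.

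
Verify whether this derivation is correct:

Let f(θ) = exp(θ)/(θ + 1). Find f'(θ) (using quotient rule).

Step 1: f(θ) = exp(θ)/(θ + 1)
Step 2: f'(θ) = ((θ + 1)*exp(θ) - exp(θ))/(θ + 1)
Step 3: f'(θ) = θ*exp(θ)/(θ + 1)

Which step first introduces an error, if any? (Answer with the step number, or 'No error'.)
Step 2

Step 2 is incorrect due to a wrong exponent.
The step shows: ((θ + 1)*exp(θ) - exp(θ))/(θ + 1)
The correct value should be: ((θ + 1)*exp(θ) - exp(θ))/(θ + 1)**2

Explanation: The exponent -2 on θ + 1 was incorrectly written as -1: the term ((θ + 1)*exp(θ) - exp(θ))/(θ + 1)**2 was incorrectly written as ((θ + 1)*exp(θ) - exp(θ))/(θ + 1)
The later steps are derived from this incorrect expression, so the error originates in Step 2.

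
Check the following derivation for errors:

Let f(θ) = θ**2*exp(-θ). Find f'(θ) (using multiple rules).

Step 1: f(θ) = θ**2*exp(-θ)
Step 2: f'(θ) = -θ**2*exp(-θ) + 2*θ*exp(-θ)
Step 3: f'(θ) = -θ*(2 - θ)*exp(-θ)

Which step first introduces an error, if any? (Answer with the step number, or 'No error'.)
Step 3

Step 3 is incorrect due to a sign flip.
The step shows: -θ*(2 - θ)*exp(-θ)
The correct value should be: θ*(2 - θ)*exp(-θ)

Explanation: The sign of the whole expression was flipped: the term θ*(2 - θ)*exp(-θ) was incorrectly written as -θ*(2 - θ)*exp(-θ)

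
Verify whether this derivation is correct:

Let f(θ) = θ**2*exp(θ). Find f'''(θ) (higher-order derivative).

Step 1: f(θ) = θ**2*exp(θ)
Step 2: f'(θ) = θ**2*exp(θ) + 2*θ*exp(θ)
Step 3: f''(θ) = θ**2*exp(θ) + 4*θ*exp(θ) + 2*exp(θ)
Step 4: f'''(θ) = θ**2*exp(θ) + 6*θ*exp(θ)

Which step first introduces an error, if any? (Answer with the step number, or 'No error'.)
Step 4

Step 4 is incorrect due to a dropped term.
The step shows: θ**2*exp(θ) + 6*θ*exp(θ)
The correct value should be: θ**2*exp(θ) + 6*θ*exp(θ) + 6*exp(θ)

Explanation: A term was dropped: the term 6*exp(θ) was incorrectly omitted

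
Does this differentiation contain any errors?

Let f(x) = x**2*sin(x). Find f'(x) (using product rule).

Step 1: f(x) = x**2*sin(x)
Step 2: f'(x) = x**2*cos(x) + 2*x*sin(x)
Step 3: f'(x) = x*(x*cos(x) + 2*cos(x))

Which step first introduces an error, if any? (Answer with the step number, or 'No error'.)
Step 3

Step 3 is incorrect due to a wrong trig function.
The step shows: x*(x*cos(x) + 2*cos(x))
The correct value should be: x*(x*cos(x) + 2*sin(x))

Explanation: sin(x) was incorrectly written as cos(x): the term x*(x*cos(x) + 2*sin(x)) was incorrectly written as x*(x*cos(x) + 2*cos(x))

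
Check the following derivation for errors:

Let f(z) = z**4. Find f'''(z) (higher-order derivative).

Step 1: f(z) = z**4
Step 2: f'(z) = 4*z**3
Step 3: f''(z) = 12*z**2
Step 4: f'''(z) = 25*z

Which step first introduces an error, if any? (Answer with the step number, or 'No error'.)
Step 4

Step 4 is incorrect due to a wrong coefficient.
The step shows: 25*z
The correct value should be: 24*z

Explanation: The coefficient 24 was incorrectly written as 25: the term 24*z was incorrectly written as 25*z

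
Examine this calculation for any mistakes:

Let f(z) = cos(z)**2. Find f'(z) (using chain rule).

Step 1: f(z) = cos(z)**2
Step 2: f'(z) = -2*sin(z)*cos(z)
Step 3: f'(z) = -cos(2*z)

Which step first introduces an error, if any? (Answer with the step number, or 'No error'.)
Step 3

Step 3 is incorrect due to a wrong trig function.
The step shows: -cos(2*z)
The correct value should be: -sin(2*z)

Explanation: sin(2*z) was incorrectly written as cos(2*z): the term -sin(2*z) was incorrectly written as -cos(2*z)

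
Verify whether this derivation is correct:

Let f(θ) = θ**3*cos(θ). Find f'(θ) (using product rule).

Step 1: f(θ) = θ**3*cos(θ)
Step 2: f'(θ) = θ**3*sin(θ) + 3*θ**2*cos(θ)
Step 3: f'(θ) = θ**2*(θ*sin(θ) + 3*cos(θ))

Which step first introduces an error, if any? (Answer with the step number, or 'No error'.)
Step 2

Step 2 is incorrect due to a sign flip.
The step shows: θ**3*sin(θ) + 3*θ**2*cos(θ)
The correct value should be: -θ**3*sin(θ) + 3*θ**2*cos(θ)

Explanation: The sign of one term was flipped: the term -θ**3*sin(θ) was incorrectly written as θ**3*sin(θ)
The later steps are derived from this incorrect expression, so the error originates in Step 2.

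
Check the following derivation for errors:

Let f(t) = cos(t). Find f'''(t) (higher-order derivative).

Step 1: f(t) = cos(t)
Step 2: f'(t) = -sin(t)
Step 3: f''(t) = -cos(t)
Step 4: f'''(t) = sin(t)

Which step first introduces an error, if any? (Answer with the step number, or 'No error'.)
No error

All steps in this derivation are correct.
The final answer f'''(t) = sin(t) is valid.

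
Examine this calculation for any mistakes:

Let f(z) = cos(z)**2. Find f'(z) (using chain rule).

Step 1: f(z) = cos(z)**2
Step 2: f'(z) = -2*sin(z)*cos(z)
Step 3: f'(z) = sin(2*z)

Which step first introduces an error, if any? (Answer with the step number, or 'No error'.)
Step 3

Step 3 is incorrect due to a sign flip.
The step shows: sin(2*z)
The correct value should be: -sin(2*z)

Explanation: The sign of the whole expression was flipped: the term -sin(2*z) was incorrectly written as sin(2*z)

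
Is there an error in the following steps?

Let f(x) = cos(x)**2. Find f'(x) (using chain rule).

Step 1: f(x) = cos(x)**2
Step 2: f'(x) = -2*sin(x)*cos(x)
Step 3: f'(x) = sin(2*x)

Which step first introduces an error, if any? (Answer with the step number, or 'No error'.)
Step 3

Step 3 is incorrect due to a sign flip.
The step shows: sin(2*x)
The correct value should be: -sin(2*x)

Explanation: The sign of the whole expression was flipped: the term -sin(2*x) was incorrectly written as sin(2*x)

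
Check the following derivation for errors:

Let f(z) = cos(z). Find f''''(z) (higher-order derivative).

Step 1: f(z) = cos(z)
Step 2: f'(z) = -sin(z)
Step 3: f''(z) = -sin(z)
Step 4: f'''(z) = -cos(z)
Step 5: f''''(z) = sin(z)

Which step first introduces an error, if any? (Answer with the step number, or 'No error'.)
Step 3

Step 3 is incorrect due to a wrong trig function.
The step shows: -sin(z)
The correct value should be: -cos(z)

Explanation: cos(z) was incorrectly written as sin(z): the term -cos(z) was incorrectly written as -sin(z)
The later steps are derived from this incorrect expression, so the error originates in Step 3.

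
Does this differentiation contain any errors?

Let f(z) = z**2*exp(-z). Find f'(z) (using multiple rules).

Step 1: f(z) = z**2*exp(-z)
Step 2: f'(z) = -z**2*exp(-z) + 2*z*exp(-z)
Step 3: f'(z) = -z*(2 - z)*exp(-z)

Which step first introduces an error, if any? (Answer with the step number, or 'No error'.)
Step 3

Step 3 is incorrect due to a sign flip.
The step shows: -z*(2 - z)*exp(-z)
The correct value should be: z*(2 - z)*exp(-z)

Explanation: The sign of the whole expression was flipped: the term z*(2 - z)*exp(-z) was incorrectly written as -z*(2 - z)*exp(-z)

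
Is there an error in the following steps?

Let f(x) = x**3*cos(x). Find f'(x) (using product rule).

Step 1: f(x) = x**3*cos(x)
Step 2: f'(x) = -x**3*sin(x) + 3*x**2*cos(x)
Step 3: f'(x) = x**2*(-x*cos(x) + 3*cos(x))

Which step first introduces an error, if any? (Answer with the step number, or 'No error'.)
Step 3

Step 3 is incorrect due to a wrong trig function.
The step shows: x**2*(-x*cos(x) + 3*cos(x))
The correct value should be: x**2*(-x*sin(x) + 3*cos(x))

Explanation: sin(x) was incorrectly written as cos(x): the term x**2*(-x*sin(x) + 3*cos(x)) was incorrectly written as x**2*(-x*cos(x) + 3*cos(x))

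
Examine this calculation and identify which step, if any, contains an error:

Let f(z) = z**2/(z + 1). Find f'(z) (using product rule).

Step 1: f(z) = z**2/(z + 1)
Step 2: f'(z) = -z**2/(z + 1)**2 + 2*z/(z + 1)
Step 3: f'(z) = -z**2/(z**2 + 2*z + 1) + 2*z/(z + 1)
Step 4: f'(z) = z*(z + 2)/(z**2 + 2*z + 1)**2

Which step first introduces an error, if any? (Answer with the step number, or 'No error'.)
Step 4

Step 4 is incorrect due to a wrong exponent.
The step shows: z*(z + 2)/(z**2 + 2*z + 1)**2
The correct value should be: z*(z + 2)/(z**2 + 2*z + 1)

Explanation: The exponent -1 on z**2 + 2*z + 1 was incorrectly written as -2: the term z*(z + 2)/(z**2 + 2*z + 1) was incorrectly written as z*(z + 2)/(z**2 + 2*z + 1)**2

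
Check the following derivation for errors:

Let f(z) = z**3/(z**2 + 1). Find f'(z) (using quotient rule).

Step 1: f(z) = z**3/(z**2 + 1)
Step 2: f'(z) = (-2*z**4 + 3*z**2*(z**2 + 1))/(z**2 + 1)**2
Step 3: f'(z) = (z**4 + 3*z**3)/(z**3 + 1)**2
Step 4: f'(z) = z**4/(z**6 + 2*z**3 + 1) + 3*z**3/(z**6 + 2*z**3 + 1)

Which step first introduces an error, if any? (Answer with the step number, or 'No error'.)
Step 3

Step 3 is incorrect due to a wrong exponent.
The step shows: (z**4 + 3*z**3)/(z**3 + 1)**2
The correct value should be: (z**4 + 3*z**2)/(z**2 + 1)**2

Explanation: The exponent 2 on z was incorrectly written as 3: the term (z**4 + 3*z**2)/(z**2 + 1)**2 was incorrectly written as (z**4 + 3*z**3)/(z**3 + 1)**2
The later steps are derived from this incorrect expression, so the error originates in Step 3.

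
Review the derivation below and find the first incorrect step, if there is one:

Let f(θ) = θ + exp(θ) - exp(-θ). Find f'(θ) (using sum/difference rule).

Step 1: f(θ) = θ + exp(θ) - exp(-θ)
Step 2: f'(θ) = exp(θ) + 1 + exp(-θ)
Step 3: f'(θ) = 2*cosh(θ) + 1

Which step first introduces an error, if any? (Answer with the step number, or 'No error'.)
No error

All steps in this derivation are correct.
The final answer f'(θ) = 2*cosh(θ) + 1 is valid.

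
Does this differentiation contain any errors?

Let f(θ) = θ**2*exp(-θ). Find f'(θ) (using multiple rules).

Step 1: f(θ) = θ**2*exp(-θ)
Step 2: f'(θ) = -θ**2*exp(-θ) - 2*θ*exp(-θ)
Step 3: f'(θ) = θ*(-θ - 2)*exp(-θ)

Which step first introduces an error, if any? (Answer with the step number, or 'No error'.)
Step 2

Step 2 is incorrect due to a sign flip.
The step shows: -θ**2*exp(-θ) - 2*θ*exp(-θ)
The correct value should be: -θ**2*exp(-θ) + 2*θ*exp(-θ)

Explanation: The sign of one term was flipped: the term 2*θ*exp(-θ) was incorrectly written as -2*θ*exp(-θ)
The later steps are derived from this incorrect expression, so the error originates in Step 2.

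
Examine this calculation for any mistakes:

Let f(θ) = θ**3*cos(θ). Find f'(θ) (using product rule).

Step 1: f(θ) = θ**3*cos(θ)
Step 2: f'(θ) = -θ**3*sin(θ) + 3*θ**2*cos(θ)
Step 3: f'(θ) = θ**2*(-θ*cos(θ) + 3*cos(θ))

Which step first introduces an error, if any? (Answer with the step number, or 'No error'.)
Step 3

Step 3 is incorrect due to a wrong trig function.
The step shows: θ**2*(-θ*cos(θ) + 3*cos(θ))
The correct value should be: θ**2*(-θ*sin(θ) + 3*cos(θ))

Explanation: sin(θ) was incorrectly written as cos(θ): the term θ**2*(-θ*sin(θ) + 3*cos(θ)) was incorrectly written as θ**2*(-θ*cos(θ) + 3*cos(θ))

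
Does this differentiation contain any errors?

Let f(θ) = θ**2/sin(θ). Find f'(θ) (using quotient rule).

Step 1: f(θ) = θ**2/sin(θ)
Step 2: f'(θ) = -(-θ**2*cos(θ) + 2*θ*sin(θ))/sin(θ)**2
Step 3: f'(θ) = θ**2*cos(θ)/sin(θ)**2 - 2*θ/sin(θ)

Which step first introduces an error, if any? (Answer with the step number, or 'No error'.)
Step 2

Step 2 is incorrect due to a sign flip.
The step shows: -(-θ**2*cos(θ) + 2*θ*sin(θ))/sin(θ)**2
The correct value should be: (-θ**2*cos(θ) + 2*θ*sin(θ))/sin(θ)**2

Explanation: The sign of the whole expression was flipped: the term (-θ**2*cos(θ) + 2*θ*sin(θ))/sin(θ)**2 was incorrectly written as -(-θ**2*cos(θ) + 2*θ*sin(θ))/sin(θ)**2
The later steps are derived from this incorrect expression, so the error originates in Step 2.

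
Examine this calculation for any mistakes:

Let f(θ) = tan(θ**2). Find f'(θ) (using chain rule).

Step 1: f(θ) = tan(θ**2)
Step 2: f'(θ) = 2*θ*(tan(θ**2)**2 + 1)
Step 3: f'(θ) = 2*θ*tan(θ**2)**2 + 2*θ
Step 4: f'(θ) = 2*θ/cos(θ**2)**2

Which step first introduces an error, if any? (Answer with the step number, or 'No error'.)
No error

All steps in this derivation are correct.
The final answer f'(θ) = 2*θ/cos(θ**2)**2 is valid.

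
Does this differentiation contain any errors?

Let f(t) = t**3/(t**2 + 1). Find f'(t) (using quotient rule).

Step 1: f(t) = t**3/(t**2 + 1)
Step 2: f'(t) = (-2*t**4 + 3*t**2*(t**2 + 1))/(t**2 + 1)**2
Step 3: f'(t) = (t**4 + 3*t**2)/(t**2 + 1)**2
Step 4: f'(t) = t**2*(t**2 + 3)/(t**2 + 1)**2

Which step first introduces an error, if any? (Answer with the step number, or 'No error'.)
No error

All steps in this derivation are correct.
The final answer f'(t) = t**2*(t**2 + 3)/(t**2 + 1)**2 is valid.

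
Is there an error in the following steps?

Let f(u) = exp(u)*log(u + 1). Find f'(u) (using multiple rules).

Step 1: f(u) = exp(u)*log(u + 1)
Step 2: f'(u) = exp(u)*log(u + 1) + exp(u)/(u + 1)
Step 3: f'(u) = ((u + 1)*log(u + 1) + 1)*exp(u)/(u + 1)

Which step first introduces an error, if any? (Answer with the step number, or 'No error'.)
No error

All steps in this derivation are correct.
The final answer f'(u) = ((u + 1)*log(u + 1) + 1)*exp(u)/(u + 1) is valid.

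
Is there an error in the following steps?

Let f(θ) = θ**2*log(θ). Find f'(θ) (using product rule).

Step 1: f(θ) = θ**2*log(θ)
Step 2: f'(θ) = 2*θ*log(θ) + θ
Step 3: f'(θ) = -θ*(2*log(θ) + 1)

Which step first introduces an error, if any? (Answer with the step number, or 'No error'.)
Step 3

Step 3 is incorrect due to a sign flip.
The step shows: -θ*(2*log(θ) + 1)
The correct value should be: θ*(2*log(θ) + 1)

Explanation: The sign of the whole expression was flipped: the term θ*(2*log(θ) + 1) was incorrectly written as -θ*(2*log(θ) + 1)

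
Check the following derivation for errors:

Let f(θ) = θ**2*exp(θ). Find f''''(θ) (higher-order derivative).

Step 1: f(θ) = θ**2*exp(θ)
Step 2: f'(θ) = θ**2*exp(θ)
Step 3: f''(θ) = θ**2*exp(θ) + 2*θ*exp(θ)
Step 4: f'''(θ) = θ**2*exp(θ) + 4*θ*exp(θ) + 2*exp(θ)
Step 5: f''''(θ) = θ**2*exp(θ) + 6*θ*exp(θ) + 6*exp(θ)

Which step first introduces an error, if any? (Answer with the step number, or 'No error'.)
Step 2

Step 2 is incorrect due to a dropped term.
The step shows: θ**2*exp(θ)
The correct value should be: θ**2*exp(θ) + 2*θ*exp(θ)

Explanation: A term was dropped: the term 2*θ*exp(θ) was incorrectly omitted
The later steps are derived from this incorrect expression, so the error originates in Step 2.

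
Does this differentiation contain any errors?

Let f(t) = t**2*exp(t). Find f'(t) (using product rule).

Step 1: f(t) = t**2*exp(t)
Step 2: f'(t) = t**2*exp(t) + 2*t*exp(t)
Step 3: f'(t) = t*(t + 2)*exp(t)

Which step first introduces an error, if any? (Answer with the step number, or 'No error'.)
No error

All steps in this derivation are correct.
The final answer f'(t) = t*(t + 2)*exp(t) is valid.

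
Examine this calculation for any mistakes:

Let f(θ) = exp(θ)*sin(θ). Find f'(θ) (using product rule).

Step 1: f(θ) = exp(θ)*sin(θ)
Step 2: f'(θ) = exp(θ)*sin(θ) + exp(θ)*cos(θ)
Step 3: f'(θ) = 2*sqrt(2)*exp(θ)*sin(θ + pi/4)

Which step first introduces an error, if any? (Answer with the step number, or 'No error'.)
Step 3

Step 3 is incorrect due to a wrong exponent.
The step shows: 2*sqrt(2)*exp(θ)*sin(θ + pi/4)
The correct value should be: sqrt(2)*exp(θ)*sin(θ + pi/4)

Explanation: The exponent 1/2 on 2 was incorrectly written as 3/2: the term sqrt(2)*exp(θ)*sin(θ + pi/4) was incorrectly written as 2*sqrt(2)*exp(θ)*sin(θ + pi/4)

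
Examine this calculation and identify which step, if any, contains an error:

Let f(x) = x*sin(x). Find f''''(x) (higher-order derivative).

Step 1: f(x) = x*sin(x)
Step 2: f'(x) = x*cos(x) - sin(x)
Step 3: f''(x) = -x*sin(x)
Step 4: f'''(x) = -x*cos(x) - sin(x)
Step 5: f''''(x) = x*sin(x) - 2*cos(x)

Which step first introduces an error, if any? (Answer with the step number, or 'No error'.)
Step 2

Step 2 is incorrect due to a sign flip.
The step shows: x*cos(x) - sin(x)
The correct value should be: x*cos(x) + sin(x)

Explanation: The sign of one term was flipped: the term sin(x) was incorrectly written as -sin(x)
The later steps are derived from this incorrect expression, so the error originates in Step 2.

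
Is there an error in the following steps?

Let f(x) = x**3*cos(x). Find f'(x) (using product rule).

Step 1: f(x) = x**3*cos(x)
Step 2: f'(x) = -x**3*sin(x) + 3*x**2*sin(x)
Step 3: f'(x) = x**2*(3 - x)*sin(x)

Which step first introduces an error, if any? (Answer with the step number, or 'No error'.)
Step 2

Step 2 is incorrect due to a wrong trig function.
The step shows: -x**3*sin(x) + 3*x**2*sin(x)
The correct value should be: -x**3*sin(x) + 3*x**2*cos(x)

Explanation: cos(x) was incorrectly written as sin(x): the term 3*x**2*cos(x) was incorrectly written as 3*x**2*sin(x)
The later steps are derived from this incorrect expression, so the error originates in Step 2.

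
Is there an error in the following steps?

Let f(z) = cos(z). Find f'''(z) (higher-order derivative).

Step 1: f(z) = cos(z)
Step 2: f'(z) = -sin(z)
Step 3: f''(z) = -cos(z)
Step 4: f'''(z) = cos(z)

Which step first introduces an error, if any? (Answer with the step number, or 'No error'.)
Step 4

Step 4 is incorrect due to a wrong trig function.
The step shows: cos(z)
The correct value should be: sin(z)

Explanation: sin(z) was incorrectly written as cos(z): the term sin(z) was incorrectly written as cos(z)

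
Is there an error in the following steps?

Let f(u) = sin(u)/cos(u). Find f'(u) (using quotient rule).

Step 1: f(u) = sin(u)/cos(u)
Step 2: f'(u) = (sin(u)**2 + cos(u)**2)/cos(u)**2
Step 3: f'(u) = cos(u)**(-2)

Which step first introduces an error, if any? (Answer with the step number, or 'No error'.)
No error

All steps in this derivation are correct.
The final answer f'(u) = cos(u)**(-2) is valid.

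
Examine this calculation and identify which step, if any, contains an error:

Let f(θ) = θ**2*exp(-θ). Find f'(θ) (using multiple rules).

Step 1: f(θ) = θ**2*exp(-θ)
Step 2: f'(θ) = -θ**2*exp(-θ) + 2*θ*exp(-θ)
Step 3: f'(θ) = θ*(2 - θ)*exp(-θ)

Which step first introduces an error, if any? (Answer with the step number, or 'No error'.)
No error

All steps in this derivation are correct.
The final answer f'(θ) = θ*(2 - θ)*exp(-θ) is valid.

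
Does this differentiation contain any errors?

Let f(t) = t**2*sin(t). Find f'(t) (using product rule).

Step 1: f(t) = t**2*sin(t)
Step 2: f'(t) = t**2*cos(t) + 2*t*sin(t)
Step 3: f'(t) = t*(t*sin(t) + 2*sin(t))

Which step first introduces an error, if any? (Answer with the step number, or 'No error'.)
Step 3

Step 3 is incorrect due to a wrong trig function.
The step shows: t*(t*sin(t) + 2*sin(t))
The correct value should be: t*(t*cos(t) + 2*sin(t))

Explanation: cos(t) was incorrectly written as sin(t): the term t*(t*cos(t) + 2*sin(t)) was incorrectly written as t*(t*sin(t) + 2*sin(t))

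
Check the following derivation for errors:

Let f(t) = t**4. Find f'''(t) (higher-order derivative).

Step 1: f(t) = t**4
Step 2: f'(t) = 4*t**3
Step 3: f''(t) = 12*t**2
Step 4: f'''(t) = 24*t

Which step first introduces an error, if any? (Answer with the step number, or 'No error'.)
No error

All steps in this derivation are correct.
The final answer f'''(t) = 24*t is valid.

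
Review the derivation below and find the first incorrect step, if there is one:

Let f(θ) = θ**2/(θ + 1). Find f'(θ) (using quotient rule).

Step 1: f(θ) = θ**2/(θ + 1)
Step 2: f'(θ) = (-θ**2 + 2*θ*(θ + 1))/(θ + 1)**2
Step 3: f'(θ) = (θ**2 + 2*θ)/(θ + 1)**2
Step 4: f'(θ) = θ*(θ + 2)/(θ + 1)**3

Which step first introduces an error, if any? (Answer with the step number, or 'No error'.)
Step 4

Step 4 is incorrect due to a wrong exponent.
The step shows: θ*(θ + 2)/(θ + 1)**3
The correct value should be: θ*(θ + 2)/(θ + 1)**2

Explanation: The exponent -2 on θ + 1 was incorrectly written as -3: the term θ*(θ + 2)/(θ + 1)**2 was incorrectly written as θ*(θ + 2)/(θ + 1)**3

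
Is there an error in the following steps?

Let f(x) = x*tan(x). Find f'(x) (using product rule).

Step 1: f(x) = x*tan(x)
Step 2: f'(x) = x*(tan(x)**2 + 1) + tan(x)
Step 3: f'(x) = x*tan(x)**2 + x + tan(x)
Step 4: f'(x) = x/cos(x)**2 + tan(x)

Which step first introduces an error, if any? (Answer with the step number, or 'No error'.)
No error

All steps in this derivation are correct.
The final answer f'(x) = x/cos(x)**2 + tan(x) is valid.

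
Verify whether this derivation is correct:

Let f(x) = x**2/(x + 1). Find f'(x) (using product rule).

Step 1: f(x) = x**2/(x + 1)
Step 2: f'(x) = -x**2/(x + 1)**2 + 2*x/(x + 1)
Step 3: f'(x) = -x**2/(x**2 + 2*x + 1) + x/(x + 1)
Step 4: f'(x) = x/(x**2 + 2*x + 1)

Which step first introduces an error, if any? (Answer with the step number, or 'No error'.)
Step 3

Step 3 is incorrect due to a wrong coefficient.
The step shows: -x**2/(x**2 + 2*x + 1) + x/(x + 1)
The correct value should be: -x**2/(x**2 + 2*x + 1) + 2*x/(x + 1)

Explanation: The coefficient 2 was incorrectly written as 1: the term 2*x/(x + 1) was incorrectly written as x/(x + 1)
The later steps are derived from this incorrect expression, so the error originates in Step 3.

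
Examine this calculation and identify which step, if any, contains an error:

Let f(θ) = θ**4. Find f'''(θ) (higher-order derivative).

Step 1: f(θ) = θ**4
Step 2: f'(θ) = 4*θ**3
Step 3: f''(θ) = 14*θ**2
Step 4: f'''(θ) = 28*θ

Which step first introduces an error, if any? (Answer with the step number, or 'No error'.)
Step 3

Step 3 is incorrect due to a wrong coefficient.
The step shows: 14*θ**2
The correct value should be: 12*θ**2

Explanation: The coefficient 12 was incorrectly written as 14: the term 12*θ**2 was incorrectly written as 14*θ**2
The later steps are derived from this incorrect expression, so the error originates in Step 3.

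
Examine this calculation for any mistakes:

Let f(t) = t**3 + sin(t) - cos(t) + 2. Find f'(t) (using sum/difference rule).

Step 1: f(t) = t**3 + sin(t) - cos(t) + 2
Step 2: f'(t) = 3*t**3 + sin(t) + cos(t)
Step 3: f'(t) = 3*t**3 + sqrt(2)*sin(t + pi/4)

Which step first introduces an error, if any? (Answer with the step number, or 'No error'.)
Step 2

Step 2 is incorrect due to a wrong exponent.
The step shows: 3*t**3 + sin(t) + cos(t)
The correct value should be: 3*t**2 + sin(t) + cos(t)

Explanation: The exponent 2 on t was incorrectly written as 3: the term 3*t**2 was incorrectly written as 3*t**3
The later steps are derived from this incorrect expression, so the error originates in Step 2.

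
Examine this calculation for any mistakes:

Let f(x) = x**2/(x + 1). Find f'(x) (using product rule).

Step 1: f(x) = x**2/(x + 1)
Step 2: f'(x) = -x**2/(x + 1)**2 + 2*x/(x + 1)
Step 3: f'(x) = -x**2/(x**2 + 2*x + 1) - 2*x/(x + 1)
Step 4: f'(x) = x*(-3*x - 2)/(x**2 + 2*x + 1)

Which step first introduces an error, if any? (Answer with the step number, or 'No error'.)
Step 3

Step 3 is incorrect due to a sign flip.
The step shows: -x**2/(x**2 + 2*x + 1) - 2*x/(x + 1)
The correct value should be: -x**2/(x**2 + 2*x + 1) + 2*x/(x + 1)

Explanation: The sign of one term was flipped: the term 2*x/(x + 1) was incorrectly written as -2*x/(x + 1)
The later steps are derived from this incorrect expression, so the error originates in Step 3.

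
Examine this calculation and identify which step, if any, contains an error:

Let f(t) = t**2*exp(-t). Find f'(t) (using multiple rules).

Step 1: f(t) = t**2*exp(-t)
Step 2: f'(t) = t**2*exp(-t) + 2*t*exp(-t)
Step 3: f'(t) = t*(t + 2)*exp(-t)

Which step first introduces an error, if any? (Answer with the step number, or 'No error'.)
Step 2

Step 2 is incorrect due to a sign flip.
The step shows: t**2*exp(-t) + 2*t*exp(-t)
The correct value should be: -t**2*exp(-t) + 2*t*exp(-t)

Explanation: The sign of one term was flipped: the term -t**2*exp(-t) was incorrectly written as t**2*exp(-t)
The later steps are derived from this incorrect expression, so the error originates in Step 2.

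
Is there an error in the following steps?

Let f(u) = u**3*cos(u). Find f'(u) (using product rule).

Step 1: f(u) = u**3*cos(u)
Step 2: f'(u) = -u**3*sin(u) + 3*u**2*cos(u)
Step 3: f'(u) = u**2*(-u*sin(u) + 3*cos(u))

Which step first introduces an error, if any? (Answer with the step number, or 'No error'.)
No error

All steps in this derivation are correct.
The final answer f'(u) = u**2*(-u*sin(u) + 3*cos(u)) is valid.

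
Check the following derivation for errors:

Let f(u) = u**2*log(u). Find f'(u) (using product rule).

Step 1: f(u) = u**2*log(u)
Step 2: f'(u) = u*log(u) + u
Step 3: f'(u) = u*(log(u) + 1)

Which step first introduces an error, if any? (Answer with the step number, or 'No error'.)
Step 2

Step 2 is incorrect due to a wrong coefficient.
The step shows: u*log(u) + u
The correct value should be: 2*u*log(u) + u

Explanation: The coefficient 2 was incorrectly written as 1: the term 2*u*log(u) was incorrectly written as u*log(u)
The later steps are derived from this incorrect expression, so the error originates in Step 2.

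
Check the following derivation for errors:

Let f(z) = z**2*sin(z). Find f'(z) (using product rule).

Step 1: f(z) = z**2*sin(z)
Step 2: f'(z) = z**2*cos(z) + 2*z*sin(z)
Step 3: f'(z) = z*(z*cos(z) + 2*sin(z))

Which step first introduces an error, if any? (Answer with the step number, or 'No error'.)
No error

All steps in this derivation are correct.
The final answer f'(z) = z*(z*cos(z) + 2*sin(z)) is valid.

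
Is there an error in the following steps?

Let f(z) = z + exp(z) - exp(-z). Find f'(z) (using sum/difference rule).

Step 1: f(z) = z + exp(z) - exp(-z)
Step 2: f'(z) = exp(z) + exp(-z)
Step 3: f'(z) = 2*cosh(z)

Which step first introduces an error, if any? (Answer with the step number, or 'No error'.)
Step 2

Step 2 is incorrect due to a dropped term.
The step shows: exp(z) + exp(-z)
The correct value should be: exp(z) + 1 + exp(-z)

Explanation: A term was dropped: the term 1 was incorrectly omitted
The later steps are derived from this incorrect expression, so the error originates in Step 2.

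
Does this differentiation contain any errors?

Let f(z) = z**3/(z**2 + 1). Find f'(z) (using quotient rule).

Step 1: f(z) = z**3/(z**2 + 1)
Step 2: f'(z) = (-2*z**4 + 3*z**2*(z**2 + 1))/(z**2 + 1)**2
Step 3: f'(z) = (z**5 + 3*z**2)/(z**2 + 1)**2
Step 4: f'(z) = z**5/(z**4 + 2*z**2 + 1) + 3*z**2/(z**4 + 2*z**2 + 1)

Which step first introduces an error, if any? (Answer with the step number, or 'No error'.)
Step 3

Step 3 is incorrect due to a wrong exponent.
The step shows: (z**5 + 3*z**2)/(z**2 + 1)**2
The correct value should be: (z**4 + 3*z**2)/(z**2 + 1)**2

Explanation: The exponent 4 on z was incorrectly written as 5: the term (z**4 + 3*z**2)/(z**2 + 1)**2 was incorrectly written as (z**5 + 3*z**2)/(z**2 + 1)**2
The later steps are derived from this incorrect expression, so the error originates in Step 3.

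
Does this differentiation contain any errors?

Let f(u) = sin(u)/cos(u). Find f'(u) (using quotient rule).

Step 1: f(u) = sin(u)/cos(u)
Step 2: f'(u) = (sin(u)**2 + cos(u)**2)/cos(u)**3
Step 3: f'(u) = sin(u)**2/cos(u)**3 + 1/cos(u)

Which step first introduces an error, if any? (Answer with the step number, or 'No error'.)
Step 2

Step 2 is incorrect due to a wrong exponent.
The step shows: (sin(u)**2 + cos(u)**2)/cos(u)**3
The correct value should be: (sin(u)**2 + cos(u)**2)/cos(u)**2

Explanation: The exponent -2 on cos(u) was incorrectly written as -3: the term (sin(u)**2 + cos(u)**2)/cos(u)**2 was incorrectly written as (sin(u)**2 + cos(u)**2)/cos(u)**3
The later steps are derived from this incorrect expression, so the error originates in Step 2.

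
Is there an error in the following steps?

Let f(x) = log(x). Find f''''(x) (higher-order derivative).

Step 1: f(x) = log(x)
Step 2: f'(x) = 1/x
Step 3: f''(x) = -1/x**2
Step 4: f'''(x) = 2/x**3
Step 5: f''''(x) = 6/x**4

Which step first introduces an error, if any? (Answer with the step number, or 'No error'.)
Step 5

Step 5 is incorrect due to a sign flip.
The step shows: 6/x**4
The correct value should be: -6/x**4

Explanation: The sign of the whole expression was flipped: the term -6/x**4 was incorrectly written as 6/x**4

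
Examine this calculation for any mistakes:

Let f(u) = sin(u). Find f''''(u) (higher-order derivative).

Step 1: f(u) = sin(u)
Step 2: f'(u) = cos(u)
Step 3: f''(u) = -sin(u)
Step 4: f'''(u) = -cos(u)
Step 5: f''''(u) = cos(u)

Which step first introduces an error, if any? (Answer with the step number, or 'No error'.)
Step 5

Step 5 is incorrect due to a wrong trig function.
The step shows: cos(u)
The correct value should be: sin(u)

Explanation: sin(u) was incorrectly written as cos(u): the term sin(u) was incorrectly written as cos(u)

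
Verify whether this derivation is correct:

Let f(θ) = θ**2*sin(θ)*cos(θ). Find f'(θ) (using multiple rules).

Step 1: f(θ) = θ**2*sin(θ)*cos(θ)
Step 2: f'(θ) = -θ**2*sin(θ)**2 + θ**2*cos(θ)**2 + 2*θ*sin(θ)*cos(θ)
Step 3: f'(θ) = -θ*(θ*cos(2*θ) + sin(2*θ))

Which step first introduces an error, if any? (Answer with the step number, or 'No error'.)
Step 3

Step 3 is incorrect due to a sign flip.
The step shows: -θ*(θ*cos(2*θ) + sin(2*θ))
The correct value should be: θ*(θ*cos(2*θ) + sin(2*θ))

Explanation: The sign of the whole expression was flipped: the term θ*(θ*cos(2*θ) + sin(2*θ)) was incorrectly written as -θ*(θ*cos(2*θ) + sin(2*θ))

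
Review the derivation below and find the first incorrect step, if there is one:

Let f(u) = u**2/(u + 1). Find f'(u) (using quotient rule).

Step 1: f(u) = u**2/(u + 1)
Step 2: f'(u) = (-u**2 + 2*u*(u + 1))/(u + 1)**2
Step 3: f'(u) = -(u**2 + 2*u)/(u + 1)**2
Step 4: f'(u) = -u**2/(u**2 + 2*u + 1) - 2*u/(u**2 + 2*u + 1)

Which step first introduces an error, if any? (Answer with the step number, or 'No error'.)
Step 3

Step 3 is incorrect due to a sign flip.
The step shows: -(u**2 + 2*u)/(u + 1)**2
The correct value should be: (u**2 + 2*u)/(u + 1)**2

Explanation: The sign of the whole expression was flipped: the term (u**2 + 2*u)/(u + 1)**2 was incorrectly written as -(u**2 + 2*u)/(u + 1)**2
The later steps are derived from this incorrect expression, so the error originates in Step 3.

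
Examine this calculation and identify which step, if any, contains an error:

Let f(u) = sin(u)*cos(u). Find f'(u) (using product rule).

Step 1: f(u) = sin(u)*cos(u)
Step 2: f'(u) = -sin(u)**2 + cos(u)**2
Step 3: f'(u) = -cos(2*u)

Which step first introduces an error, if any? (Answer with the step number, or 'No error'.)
Step 3

Step 3 is incorrect due to a sign flip.
The step shows: -cos(2*u)
The correct value should be: cos(2*u)

Explanation: The sign of the whole expression was flipped: the term cos(2*u) was incorrectly written as -cos(2*u)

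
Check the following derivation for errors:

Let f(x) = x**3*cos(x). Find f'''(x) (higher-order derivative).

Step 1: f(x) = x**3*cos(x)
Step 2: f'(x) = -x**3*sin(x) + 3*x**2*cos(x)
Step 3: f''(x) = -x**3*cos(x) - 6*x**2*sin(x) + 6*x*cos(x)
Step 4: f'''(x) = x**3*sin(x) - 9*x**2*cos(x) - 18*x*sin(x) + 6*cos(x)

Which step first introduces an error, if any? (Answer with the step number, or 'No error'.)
No error

All steps in this derivation are correct.
The final answer f'''(x) = x**3*sin(x) - 9*x**2*cos(x) - 18*x*sin(x) + 6*cos(x) is valid.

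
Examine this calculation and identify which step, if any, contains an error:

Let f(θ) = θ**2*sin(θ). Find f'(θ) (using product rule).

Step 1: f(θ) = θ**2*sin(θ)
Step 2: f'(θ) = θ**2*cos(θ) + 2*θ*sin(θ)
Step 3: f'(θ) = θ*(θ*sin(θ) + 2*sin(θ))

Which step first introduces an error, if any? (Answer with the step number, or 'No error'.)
Step 3

Step 3 is incorrect due to a wrong trig function.
The step shows: θ*(θ*sin(θ) + 2*sin(θ))
The correct value should be: θ*(θ*cos(θ) + 2*sin(θ))

Explanation: cos(θ) was incorrectly written as sin(θ): the term θ*(θ*cos(θ) + 2*sin(θ)) was incorrectly written as θ*(θ*sin(θ) + 2*sin(θ))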